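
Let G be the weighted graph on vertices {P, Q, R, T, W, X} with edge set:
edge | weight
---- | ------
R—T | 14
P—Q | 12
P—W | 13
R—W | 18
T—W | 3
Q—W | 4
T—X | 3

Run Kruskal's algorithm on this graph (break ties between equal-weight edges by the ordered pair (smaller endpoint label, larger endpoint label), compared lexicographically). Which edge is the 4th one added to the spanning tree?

P-Q

Kruskal's algorithm — process edges by increasing weight (ties by edge label):
T—W (3): add. Components now {T,W} {X} {Q} {P} {R}
T—X (3): add. Components now {T,W,X} {Q} {P} {R}
Q—W (4): add. Components now {Q,T,W,X} {P} {R}
P—Q (12): add. Components now {P,Q,T,W,X} {R}
P—W (13): skip — W and P already connected.
R—T (14): add. Components now {P,Q,R,T,W,X}
The 4th edge added is P—Q.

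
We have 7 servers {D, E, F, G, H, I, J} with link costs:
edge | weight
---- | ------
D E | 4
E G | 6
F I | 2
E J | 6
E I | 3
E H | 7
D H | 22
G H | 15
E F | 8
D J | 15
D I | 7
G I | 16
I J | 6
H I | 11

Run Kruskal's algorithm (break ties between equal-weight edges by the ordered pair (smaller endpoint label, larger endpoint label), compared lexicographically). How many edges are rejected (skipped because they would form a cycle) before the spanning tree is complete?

2

Sort edges by weight, then run Kruskal:
F I (2): add — endpoints in different components.
E I (3): add — endpoints in different components.
D E (4): add — endpoints in different components.
E G (6): add — endpoints in different components.
E J (6): add — endpoints in different components.
I J (6): skip — I and J already connected.
D I (7): skip — D and I already connected.
E H (7): add — endpoints in different components.
Edges rejected before the tree was complete: 2.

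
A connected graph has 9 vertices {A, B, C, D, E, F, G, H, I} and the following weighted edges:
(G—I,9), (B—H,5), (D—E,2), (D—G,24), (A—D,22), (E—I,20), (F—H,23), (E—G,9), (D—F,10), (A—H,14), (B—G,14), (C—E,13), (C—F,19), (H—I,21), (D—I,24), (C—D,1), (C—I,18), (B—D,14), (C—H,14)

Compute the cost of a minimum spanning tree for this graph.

64

Sort edges by weight, then run Kruskal:
C—D (1): add — endpoints in different components.
D—E (2): add — endpoints in different components.
B—H (5): add — endpoints in different components.
E—G (9): add — endpoints in different components.
G—I (9): add — endpoints in different components.
D—F (10): add — endpoints in different components.
C—E (13): skip — C and E already connected.
A—H (14): add — endpoints in different components.
B—D (14): add — endpoints in different components.
MST edges: C—D, D—E, B—H, E—G, G—I, D—F, A—H, B—D; total weight 1+2+5+9+9+10+14+14 = 64.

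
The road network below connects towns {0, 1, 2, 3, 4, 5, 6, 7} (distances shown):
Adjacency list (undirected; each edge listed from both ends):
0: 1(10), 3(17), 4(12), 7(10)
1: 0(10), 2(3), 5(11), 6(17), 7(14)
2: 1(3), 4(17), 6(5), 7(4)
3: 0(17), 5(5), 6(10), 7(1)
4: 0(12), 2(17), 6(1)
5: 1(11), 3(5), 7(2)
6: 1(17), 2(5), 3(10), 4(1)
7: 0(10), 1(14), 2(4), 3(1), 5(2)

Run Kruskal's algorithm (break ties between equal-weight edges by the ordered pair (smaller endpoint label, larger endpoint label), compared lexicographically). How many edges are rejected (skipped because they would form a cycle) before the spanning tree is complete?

Kruskal's algorithm — process edges by increasing weight (ties by edge label):
3 7 (1): add — endpoints in different components.
4 6 (1): add — endpoints in different components.
5 7 (2): add — endpoints in different components.
1 2 (3): add — endpoints in different components.
2 7 (4): add — endpoints in different components.
2 6 (5): add — endpoints in different components.
3 5 (5): skip — 3 and 5 already connected.
0 1 (10): add — endpoints in different components.
Edges rejected before the tree was complete: 1.

1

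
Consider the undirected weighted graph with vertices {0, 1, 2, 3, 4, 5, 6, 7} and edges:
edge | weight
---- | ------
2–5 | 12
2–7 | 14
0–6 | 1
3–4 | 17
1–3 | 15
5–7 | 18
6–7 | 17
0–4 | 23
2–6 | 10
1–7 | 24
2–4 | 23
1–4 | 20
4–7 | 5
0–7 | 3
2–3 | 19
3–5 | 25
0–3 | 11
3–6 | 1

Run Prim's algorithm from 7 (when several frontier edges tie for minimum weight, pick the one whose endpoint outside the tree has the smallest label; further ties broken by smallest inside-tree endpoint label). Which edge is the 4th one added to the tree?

Prim's algorithm from 7:
Step 1: cheapest edge leaving the tree is 0–7 (3); add 0.
Step 2: cheapest edge leaving the tree is 0–6 (1); add 6.
Step 3: cheapest edge leaving the tree is 3–6 (1); add 3.
Step 4: cheapest edge leaving the tree is 4–7 (5); add 4.
Step 5: cheapest edge leaving the tree is 2–6 (10); add 2.
Step 6: cheapest edge leaving the tree is 2–5 (12); add 5.
Step 7: cheapest edge leaving the tree is 1–3 (15); add 1.
The 4th edge added is 4–7.

4-7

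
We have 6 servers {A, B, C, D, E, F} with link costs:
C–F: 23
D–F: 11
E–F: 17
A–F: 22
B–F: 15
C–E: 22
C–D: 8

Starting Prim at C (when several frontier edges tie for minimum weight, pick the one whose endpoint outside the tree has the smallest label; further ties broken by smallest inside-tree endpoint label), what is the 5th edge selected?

A-F

Prim's algorithm from C:
Step 1: frontier [C–D 8, C–E 22, C–F 23] → take C–D (8); add D.
Step 2: frontier [C–E 22, C–F 23, D–F 11] → take D–F (11); add F.
Step 3: frontier [C–E 22, B–F 15, E–F 17, A–F 22] → take B–F (15); add B.
Step 4: frontier [C–E 22, E–F 17, A–F 22] → take E–F (17); add E.
Step 5: frontier [A–F 22] → take A–F (22); add A.
The 5th edge added is A–F.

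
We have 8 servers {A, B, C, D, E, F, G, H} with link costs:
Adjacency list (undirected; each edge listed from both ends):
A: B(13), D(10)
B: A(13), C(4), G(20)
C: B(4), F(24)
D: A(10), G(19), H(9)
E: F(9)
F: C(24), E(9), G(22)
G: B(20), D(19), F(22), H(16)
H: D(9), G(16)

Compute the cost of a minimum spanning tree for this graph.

Prim, starting at A.
Step 1: frontier [A D 10, A B 13] → take A D (10); add D.
Step 2: frontier [A B 13, D H 9, D G 19] → take D H (9); add H.
Step 3: frontier [A B 13, D G 19, G H 16] → take A B (13); add B.
Step 4: frontier [B C 4, B G 20, D G 19, G H 16] → take B C (4); add C.
Step 5: frontier [B G 20, C F 24, D G 19, G H 16] → take G H (16); add G.
Step 6: frontier [C F 24, F G 22] → take F G (22); add F.
Step 7: frontier [E F 9] → take E F (9); add E.
MST edges: A D, D H, A B, B C, G H, F G, E F; total weight 10+9+13+4+16+22+9 = 83.

83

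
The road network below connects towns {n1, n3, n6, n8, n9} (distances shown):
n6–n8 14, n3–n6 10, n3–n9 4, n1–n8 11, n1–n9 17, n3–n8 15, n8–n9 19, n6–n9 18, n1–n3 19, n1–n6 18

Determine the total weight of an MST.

Prim's algorithm from n6:
Step 1: cheapest edge leaving the tree is n3–n6 (10); add n3.
Step 2: cheapest edge leaving the tree is n3–n9 (4); add n9.
Step 3: cheapest edge leaving the tree is n6–n8 (14); add n8.
Step 4: cheapest edge leaving the tree is n1–n8 (11); add n1.
MST edges: n3–n6, n3–n9, n6–n8, n1–n8; total weight 10+4+14+11 = 39.

39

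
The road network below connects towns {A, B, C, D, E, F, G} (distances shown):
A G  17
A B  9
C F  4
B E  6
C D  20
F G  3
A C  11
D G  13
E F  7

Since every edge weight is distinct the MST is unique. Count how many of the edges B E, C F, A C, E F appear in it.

3

Kruskal's algorithm — process edges by increasing weight (ties by edge label):
F G (3): add. Components now {A} {B} {C} {D} {E} {F,G}
C F (4): add. Components now {A} {B} {C,F,G} {D} {E}
B E (6): add. Components now {A} {B,E} {C,F,G} {D}
E F (7): add. Components now {A} {B,C,E,F,G} {D}
A B (9): add. Components now {A,B,C,E,F,G} {D}
A C (11): skip — A and C already connected.
D G (13): add. Components now {A,B,C,D,E,F,G}
MST edge set: {F G, C F, B E, E F, A B, D G}.
Of the listed edges, {B E, C F, E F} are in the MST → 3.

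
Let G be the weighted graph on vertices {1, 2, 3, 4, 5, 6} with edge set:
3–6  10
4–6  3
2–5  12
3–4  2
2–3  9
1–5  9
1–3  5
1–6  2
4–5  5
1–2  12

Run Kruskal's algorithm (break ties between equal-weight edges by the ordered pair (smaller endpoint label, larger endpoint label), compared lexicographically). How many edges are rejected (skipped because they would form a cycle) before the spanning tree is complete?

2

Kruskal's algorithm — process edges by increasing weight (ties by edge label):
1–6 (2): add. Components now {1,6} {2} {3} {4} {5}
3–4 (2): add. Components now {1,6} {2} {3,4} {5}
4–6 (3): add. Components now {1,3,4,6} {2} {5}
1–3 (5): skip — 1 and 3 already connected.
4–5 (5): add. Components now {1,3,4,5,6} {2}
1–5 (9): skip — 1 and 5 already connected.
2–3 (9): add. Components now {1,2,3,4,5,6}
Edges rejected before the tree was complete: 2.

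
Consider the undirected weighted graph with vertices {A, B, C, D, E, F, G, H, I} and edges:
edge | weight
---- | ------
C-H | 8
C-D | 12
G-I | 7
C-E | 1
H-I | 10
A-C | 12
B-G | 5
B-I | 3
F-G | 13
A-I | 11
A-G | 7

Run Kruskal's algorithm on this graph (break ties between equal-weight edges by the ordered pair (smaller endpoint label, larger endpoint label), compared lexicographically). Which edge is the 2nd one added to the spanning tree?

B-I

Sort edges by weight, then run Kruskal:
C-E (1): add — endpoints in different components.
B-I (3): add — endpoints in different components.
B-G (5): add — endpoints in different components.
A-G (7): add — endpoints in different components.
G-I (7): skip — G and I already connected.
C-H (8): add — endpoints in different components.
H-I (10): add — endpoints in different components.
A-I (11): skip — A and I already connected.
A-C (12): skip — A and C already connected.
C-D (12): add — endpoints in different components.
F-G (13): add — endpoints in different components.
The 2nd edge added is B-I.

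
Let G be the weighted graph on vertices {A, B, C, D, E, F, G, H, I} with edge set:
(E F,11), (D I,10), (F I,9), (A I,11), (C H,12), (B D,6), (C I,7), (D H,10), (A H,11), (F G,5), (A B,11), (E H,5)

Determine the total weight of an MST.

63

Kruskal: consider edges lightest-first.
E H (5): add — endpoints in different components.
F G (5): add — endpoints in different components.
B D (6): add — endpoints in different components.
C I (7): add — endpoints in different components.
F I (9): add — endpoints in different components.
D H (10): add — endpoints in different components.
D I (10): add — endpoints in different components.
A B (11): add — endpoints in different components.
MST edges: E H, F G, B D, C I, F I, D H, D I, A B; total weight 5+5+6+7+9+10+10+11 = 63.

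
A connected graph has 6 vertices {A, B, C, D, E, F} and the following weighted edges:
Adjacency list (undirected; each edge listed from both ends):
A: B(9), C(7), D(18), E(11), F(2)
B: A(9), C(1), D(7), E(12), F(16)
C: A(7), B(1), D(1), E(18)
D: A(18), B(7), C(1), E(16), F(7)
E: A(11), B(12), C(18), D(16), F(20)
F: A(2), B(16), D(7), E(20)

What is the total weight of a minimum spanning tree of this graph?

22

Sort edges by weight, then run Kruskal:
B–C (1): add. Components now {A} {B,C} {D} {E} {F}
C–D (1): add. Components now {A} {B,C,D} {E} {F}
A–F (2): add. Components now {A,F} {B,C,D} {E}
A–C (7): add. Components now {A,B,C,D,F} {E}
B–D (7): skip — B and D already connected.
D–F (7): skip — D and F already connected.
A–B (9): skip — A and B already connected.
A–E (11): add. Components now {A,B,C,D,E,F}
MST edges: B–C, C–D, A–F, A–C, A–E; total weight 1+1+2+7+11 = 22.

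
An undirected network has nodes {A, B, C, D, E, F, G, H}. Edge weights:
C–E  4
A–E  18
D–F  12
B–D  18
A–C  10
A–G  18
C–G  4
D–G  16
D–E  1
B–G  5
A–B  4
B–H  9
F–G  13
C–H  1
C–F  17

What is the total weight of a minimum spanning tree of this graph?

31

Sort edges by weight, then run Kruskal:
C–H (1): add — endpoints in different components.
D–E (1): add — endpoints in different components.
A–B (4): add — endpoints in different components.
C–E (4): add — endpoints in different components.
C–G (4): add — endpoints in different components.
B–G (5): add — endpoints in different components.
B–H (9): skip — B and H already connected.
A–C (10): skip — A and C already connected.
D–F (12): add — endpoints in different components.
MST edges: C–H, D–E, A–B, C–E, C–G, B–G, D–F; total weight 1+1+4+4+4+5+12 = 31.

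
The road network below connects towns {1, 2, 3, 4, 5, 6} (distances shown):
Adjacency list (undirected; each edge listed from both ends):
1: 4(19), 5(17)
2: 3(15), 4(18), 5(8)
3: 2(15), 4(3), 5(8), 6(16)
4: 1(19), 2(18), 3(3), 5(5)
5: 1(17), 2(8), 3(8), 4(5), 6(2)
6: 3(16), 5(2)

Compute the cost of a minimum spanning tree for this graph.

35

Prim's algorithm from 6:
Step 1: cheapest edge leaving the tree is 5-6 (2); add 5.
Step 2: cheapest edge leaving the tree is 4-5 (5); add 4.
Step 3: cheapest edge leaving the tree is 3-4 (3); add 3.
Step 4: cheapest edge leaving the tree is 2-5 (8); add 2.
Step 5: cheapest edge leaving the tree is 1-5 (17); add 1.
MST edges: 5-6, 4-5, 3-4, 2-5, 1-5; total weight 2+5+3+8+17 = 35.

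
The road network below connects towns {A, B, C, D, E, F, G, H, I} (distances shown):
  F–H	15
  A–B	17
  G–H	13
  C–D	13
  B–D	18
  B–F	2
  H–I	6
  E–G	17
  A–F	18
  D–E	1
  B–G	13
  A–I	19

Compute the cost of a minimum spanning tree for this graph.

Sort edges by weight, then run Kruskal:
D–E (1): add — endpoints in different components.
B–F (2): add — endpoints in different components.
H–I (6): add — endpoints in different components.
B–G (13): add — endpoints in different components.
C–D (13): add — endpoints in different components.
G–H (13): add — endpoints in different components.
F–H (15): skip — F and H already connected.
A–B (17): add — endpoints in different components.
E–G (17): add — endpoints in different components.
MST edges: D–E, B–F, H–I, B–G, C–D, G–H, A–B, E–G; total weight 1+2+6+13+13+13+17+17 = 82.

82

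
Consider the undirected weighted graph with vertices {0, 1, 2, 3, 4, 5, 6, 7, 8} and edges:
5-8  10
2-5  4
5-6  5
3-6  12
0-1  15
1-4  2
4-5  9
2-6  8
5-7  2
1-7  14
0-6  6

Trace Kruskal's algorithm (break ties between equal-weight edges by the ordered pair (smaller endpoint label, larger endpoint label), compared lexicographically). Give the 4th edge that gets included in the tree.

5-6

Kruskal's algorithm — process edges by increasing weight (ties by edge label):
1-4 (2): add — endpoints in different components.
5-7 (2): add — endpoints in different components.
2-5 (4): add — endpoints in different components.
5-6 (5): add — endpoints in different components.
0-6 (6): add — endpoints in different components.
2-6 (8): skip — 2 and 6 already connected.
4-5 (9): add — endpoints in different components.
5-8 (10): add — endpoints in different components.
3-6 (12): add — endpoints in different components.
The 4th edge added is 5-6.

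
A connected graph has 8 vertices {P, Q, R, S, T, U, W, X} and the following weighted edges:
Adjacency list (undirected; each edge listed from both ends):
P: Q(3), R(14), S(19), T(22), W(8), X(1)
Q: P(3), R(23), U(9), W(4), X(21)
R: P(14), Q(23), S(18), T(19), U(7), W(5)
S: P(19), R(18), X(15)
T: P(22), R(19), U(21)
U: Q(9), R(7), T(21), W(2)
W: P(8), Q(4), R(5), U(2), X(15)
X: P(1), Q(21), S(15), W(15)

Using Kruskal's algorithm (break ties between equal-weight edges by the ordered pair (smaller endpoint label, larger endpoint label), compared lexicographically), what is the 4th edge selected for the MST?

Kruskal's algorithm — process edges by increasing weight (ties by edge label):
P-X (1): add — endpoints in different components.
U-W (2): add — endpoints in different components.
P-Q (3): add — endpoints in different components.
Q-W (4): add — endpoints in different components.
R-W (5): add — endpoints in different components.
R-U (7): skip — U and R already connected.
P-W (8): skip — W and P already connected.
Q-U (9): skip — U and Q already connected.
P-R (14): skip — P and R already connected.
S-X (15): add — endpoints in different components.
W-X (15): skip — W and X already connected.
R-S (18): skip — S and R already connected.
P-S (19): skip — P and S already connected.
R-T (19): add — endpoints in different components.
The 4th edge added is Q-W.

Q-W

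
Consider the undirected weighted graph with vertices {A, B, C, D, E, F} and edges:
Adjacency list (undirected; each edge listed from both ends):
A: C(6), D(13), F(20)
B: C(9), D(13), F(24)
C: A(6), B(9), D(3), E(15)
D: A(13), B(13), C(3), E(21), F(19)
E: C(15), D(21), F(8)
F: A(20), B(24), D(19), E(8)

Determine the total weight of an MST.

Prim's algorithm from B:
Step 1: cheapest edge leaving the tree is B—C (9); add C.
Step 2: cheapest edge leaving the tree is C—D (3); add D.
Step 3: cheapest edge leaving the tree is A—C (6); add A.
Step 4: cheapest edge leaving the tree is C—E (15); add E.
Step 5: cheapest edge leaving the tree is E—F (8); add F.
MST edges: B—C, C—D, A—C, C—E, E—F; total weight 9+3+6+15+8 = 41.

41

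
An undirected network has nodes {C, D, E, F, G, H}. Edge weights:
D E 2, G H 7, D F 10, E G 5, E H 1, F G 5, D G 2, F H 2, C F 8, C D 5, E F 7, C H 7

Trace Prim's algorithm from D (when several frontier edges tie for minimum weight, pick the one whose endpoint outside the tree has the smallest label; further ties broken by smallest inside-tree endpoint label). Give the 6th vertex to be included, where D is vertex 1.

Grow the tree from D using Prim:
Step 1: frontier [D E 2, D G 2, C D 5, D F 10] → take D E (2); add E.
Step 2: frontier [D G 2, C D 5, D F 10, E H 1, E G 5, E F 7] → take E H (1); add H.
Step 3: frontier [D G 2, C D 5, D F 10, E G 5, E F 7, F H 2, C H 7, G H 7] → take F H (2); add F.
Step 4: frontier [D G 2, C D 5, E G 5, F G 5, C F 8, C H 7, G H 7] → take D G (2); add G.
Step 5: frontier [C D 5, C F 8, C H 7] → take C D (5); add C.
Vertex order: D, E, H, F, G, C. The 6th vertex is C.

C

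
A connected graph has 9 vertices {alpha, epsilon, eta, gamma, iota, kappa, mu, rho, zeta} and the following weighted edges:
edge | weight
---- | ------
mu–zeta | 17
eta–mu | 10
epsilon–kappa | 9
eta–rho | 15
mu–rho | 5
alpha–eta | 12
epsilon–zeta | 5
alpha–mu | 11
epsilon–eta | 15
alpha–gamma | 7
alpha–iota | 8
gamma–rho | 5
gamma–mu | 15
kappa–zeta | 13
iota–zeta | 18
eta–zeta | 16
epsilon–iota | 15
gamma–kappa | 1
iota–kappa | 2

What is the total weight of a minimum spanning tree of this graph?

Sort edges by weight, then run Kruskal:
gamma–kappa (1): add — endpoints in different components.
iota–kappa (2): add — endpoints in different components.
epsilon–zeta (5): add — endpoints in different components.
gamma–rho (5): add — endpoints in different components.
mu–rho (5): add — endpoints in different components.
alpha–gamma (7): add — endpoints in different components.
alpha–iota (8): skip — alpha and iota already connected.
epsilon–kappa (9): add — endpoints in different components.
eta–mu (10): add — endpoints in different components.
MST edges: gamma–kappa, iota–kappa, epsilon–zeta, gamma–rho, mu–rho, alpha–gamma, epsilon–kappa, eta–mu; total weight 1+2+5+5+5+7+9+10 = 44.

44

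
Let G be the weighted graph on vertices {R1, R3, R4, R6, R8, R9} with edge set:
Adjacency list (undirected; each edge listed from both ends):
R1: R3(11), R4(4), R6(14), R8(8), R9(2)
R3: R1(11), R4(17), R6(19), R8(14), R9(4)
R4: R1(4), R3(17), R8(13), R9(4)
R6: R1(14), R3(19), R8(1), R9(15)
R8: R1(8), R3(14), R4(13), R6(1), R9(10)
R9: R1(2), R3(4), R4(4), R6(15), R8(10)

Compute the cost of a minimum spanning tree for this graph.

Sort edges by weight, then run Kruskal:
R6 R8 (1): add. Components now {R6,R8} {R3} {R9} {R4} {R1}
R1 R9 (2): add. Components now {R6,R8} {R3} {R1,R9} {R4}
R1 R4 (4): add. Components now {R6,R8} {R3} {R1,R4,R9}
R3 R9 (4): add. Components now {R6,R8} {R1,R3,R4,R9}
R4 R9 (4): skip — R9 and R4 already connected.
R1 R8 (8): add. Components now {R1,R3,R4,R6,R8,R9}
MST edges: R6 R8, R1 R9, R1 R4, R3 R9, R1 R8; total weight 1+2+4+4+8 = 19.

19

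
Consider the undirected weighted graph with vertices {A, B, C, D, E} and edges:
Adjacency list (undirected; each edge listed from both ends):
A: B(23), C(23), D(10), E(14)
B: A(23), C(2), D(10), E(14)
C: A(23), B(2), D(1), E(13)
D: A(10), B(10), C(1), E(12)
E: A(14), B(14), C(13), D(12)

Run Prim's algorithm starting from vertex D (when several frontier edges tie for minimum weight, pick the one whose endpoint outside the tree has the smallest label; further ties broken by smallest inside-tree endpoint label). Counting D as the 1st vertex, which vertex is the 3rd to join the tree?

Prim's algorithm from D:
Step 1: frontier [C-D 1, A-D 10, B-D 10, D-E 12] → take C-D (1); add C.
Step 2: frontier [B-C 2, C-E 13, A-C 23, A-D 10, B-D 10, D-E 12] → take B-C (2); add B.
Step 3: frontier [B-E 14, A-B 23, C-E 13, A-C 23, A-D 10, D-E 12] → take A-D (10); add A.
Step 4: frontier [A-E 14, B-E 14, C-E 13, D-E 12] → take D-E (12); add E.
Vertex order: D, C, B, A, E. The 3rd vertex is B.

B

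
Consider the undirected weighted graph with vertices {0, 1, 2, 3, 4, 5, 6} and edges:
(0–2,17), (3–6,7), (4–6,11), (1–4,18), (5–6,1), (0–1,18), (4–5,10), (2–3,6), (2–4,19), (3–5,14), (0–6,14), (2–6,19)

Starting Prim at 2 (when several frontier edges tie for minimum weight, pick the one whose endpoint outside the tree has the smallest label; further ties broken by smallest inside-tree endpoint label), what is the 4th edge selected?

4-5

Prim's algorithm from 2:
Step 1: cheapest edge leaving the tree is 2–3 (6); add 3.
Step 2: cheapest edge leaving the tree is 3–6 (7); add 6.
Step 3: cheapest edge leaving the tree is 5–6 (1); add 5.
Step 4: cheapest edge leaving the tree is 4–5 (10); add 4.
Step 5: cheapest edge leaving the tree is 0–6 (14); add 0.
Step 6: cheapest edge leaving the tree is 0–1 (18); add 1.
The 4th edge added is 4–5.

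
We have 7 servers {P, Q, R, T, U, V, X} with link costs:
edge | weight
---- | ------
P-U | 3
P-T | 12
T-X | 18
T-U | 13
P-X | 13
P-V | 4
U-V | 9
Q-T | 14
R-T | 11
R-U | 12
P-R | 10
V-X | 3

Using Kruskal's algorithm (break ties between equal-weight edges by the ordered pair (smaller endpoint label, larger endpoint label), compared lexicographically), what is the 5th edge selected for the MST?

Kruskal's algorithm — process edges by increasing weight (ties by edge label):
P-U (3): add — endpoints in different components.
V-X (3): add — endpoints in different components.
P-V (4): add — endpoints in different components.
U-V (9): skip — V and U already connected.
P-R (10): add — endpoints in different components.
R-T (11): add — endpoints in different components.
P-T (12): skip — T and P already connected.
R-U (12): skip — U and R already connected.
P-X (13): skip — X and P already connected.
T-U (13): skip — U and T already connected.
Q-T (14): add — endpoints in different components.
The 5th edge added is R-T.

R-T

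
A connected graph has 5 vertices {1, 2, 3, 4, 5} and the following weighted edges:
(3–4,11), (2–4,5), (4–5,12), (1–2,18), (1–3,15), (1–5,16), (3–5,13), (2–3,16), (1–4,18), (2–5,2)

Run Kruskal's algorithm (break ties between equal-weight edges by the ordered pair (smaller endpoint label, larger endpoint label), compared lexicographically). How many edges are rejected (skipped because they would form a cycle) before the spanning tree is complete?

2

Kruskal: consider edges lightest-first.
2–5 (2): add — endpoints in different components.
2–4 (5): add — endpoints in different components.
3–4 (11): add — endpoints in different components.
4–5 (12): skip — 4 and 5 already connected.
3–5 (13): skip — 3 and 5 already connected.
1–3 (15): add — endpoints in different components.
Edges rejected before the tree was complete: 2.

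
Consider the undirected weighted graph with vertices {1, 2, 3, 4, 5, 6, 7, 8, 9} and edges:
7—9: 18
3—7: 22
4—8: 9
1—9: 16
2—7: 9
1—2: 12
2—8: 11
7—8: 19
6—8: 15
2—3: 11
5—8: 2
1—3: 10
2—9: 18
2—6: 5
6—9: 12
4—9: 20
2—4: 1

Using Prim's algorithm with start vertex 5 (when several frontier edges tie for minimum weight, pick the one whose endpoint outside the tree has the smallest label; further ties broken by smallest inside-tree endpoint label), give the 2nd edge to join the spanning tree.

Prim, starting at 5.
Step 1: cheapest edge leaving the tree is 5—8 (2); add 8.
Step 2: cheapest edge leaving the tree is 4—8 (9); add 4.
Step 3: cheapest edge leaving the tree is 2—4 (1); add 2.
Step 4: cheapest edge leaving the tree is 2—6 (5); add 6.
Step 5: cheapest edge leaving the tree is 2—7 (9); add 7.
Step 6: cheapest edge leaving the tree is 2—3 (11); add 3.
Step 7: cheapest edge leaving the tree is 1—3 (10); add 1.
Step 8: cheapest edge leaving the tree is 6—9 (12); add 9.
The 2nd edge added is 4—8.

4-8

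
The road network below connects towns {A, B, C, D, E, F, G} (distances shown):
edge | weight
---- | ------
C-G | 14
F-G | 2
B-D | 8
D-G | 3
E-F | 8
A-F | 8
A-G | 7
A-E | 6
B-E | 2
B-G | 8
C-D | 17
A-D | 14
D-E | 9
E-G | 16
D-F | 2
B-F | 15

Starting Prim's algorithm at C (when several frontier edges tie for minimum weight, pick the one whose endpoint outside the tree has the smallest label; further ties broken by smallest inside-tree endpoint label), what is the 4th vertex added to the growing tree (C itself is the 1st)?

D

Grow the tree from C using Prim:
Step 1: cheapest edge leaving the tree is C-G (14); add G.
Step 2: cheapest edge leaving the tree is F-G (2); add F.
Step 3: cheapest edge leaving the tree is D-F (2); add D.
Step 4: cheapest edge leaving the tree is A-G (7); add A.
Step 5: cheapest edge leaving the tree is A-E (6); add E.
Step 6: cheapest edge leaving the tree is B-E (2); add B.
Vertex order: C, G, F, D, A, E, B. The 4th vertex is D.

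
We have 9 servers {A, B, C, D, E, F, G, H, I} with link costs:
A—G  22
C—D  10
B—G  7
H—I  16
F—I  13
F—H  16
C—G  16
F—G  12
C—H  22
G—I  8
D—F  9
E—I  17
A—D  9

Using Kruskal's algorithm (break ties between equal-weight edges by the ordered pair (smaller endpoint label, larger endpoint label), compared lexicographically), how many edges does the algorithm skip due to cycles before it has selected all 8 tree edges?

3

Sort edges by weight, then run Kruskal:
B—G (7): add — endpoints in different components.
G—I (8): add — endpoints in different components.
A—D (9): add — endpoints in different components.
D—F (9): add — endpoints in different components.
C—D (10): add — endpoints in different components.
F—G (12): add — endpoints in different components.
F—I (13): skip — F and I already connected.
C—G (16): skip — C and G already connected.
F—H (16): add — endpoints in different components.
H—I (16): skip — H and I already connected.
E—I (17): add — endpoints in different components.
Edges rejected before the tree was complete: 3.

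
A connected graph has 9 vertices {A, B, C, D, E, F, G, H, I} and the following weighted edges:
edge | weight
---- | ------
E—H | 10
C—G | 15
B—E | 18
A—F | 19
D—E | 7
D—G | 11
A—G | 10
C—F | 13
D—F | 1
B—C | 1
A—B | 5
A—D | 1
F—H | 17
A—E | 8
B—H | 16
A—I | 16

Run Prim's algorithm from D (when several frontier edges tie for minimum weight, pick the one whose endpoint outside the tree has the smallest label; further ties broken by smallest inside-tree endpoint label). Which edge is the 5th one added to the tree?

Prim's algorithm from D:
Step 1: cheapest edge leaving the tree is A—D (1); add A.
Step 2: cheapest edge leaving the tree is D—F (1); add F.
Step 3: cheapest edge leaving the tree is A—B (5); add B.
Step 4: cheapest edge leaving the tree is B—C (1); add C.
Step 5: cheapest edge leaving the tree is D—E (7); add E.
Step 6: cheapest edge leaving the tree is A—G (10); add G.
Step 7: cheapest edge leaving the tree is E—H (10); add H.
Step 8: cheapest edge leaving the tree is A—I (16); add I.
The 5th edge added is D—E.

D-E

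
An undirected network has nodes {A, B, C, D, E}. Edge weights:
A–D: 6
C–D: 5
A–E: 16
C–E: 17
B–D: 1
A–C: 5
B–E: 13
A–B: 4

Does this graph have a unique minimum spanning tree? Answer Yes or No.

Kruskal: consider edges lightest-first.
B–D (1): add — endpoints in different components.
A–B (4): add — endpoints in different components.
A–C (5): add — endpoints in different components.
C–D (5): skip — C and D already connected.
A–D (6): skip — A and D already connected.
B–E (13): add — endpoints in different components.
Non-tree edge C–D has weight 5, equal to the heaviest edge on its tree cycle — swapping gives another MST of the same weight. Not unique.

No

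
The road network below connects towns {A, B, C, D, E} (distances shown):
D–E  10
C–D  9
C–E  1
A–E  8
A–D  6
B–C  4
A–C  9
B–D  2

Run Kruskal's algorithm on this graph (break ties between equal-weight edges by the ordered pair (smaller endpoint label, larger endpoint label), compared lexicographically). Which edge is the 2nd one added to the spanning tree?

Sort edges by weight, then run Kruskal:
C–E (1): add — endpoints in different components.
B–D (2): add — endpoints in different components.
B–C (4): add — endpoints in different components.
A–D (6): add — endpoints in different components.
The 2nd edge added is B–D.

B-D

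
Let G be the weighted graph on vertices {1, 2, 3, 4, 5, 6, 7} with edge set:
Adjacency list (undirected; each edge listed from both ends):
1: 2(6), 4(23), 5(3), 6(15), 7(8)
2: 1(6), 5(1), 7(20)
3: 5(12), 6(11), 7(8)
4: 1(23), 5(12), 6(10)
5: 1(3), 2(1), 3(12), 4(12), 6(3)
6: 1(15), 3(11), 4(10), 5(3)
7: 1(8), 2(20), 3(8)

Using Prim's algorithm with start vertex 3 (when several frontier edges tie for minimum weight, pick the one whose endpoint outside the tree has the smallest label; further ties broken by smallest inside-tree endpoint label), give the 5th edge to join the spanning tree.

Prim, starting at 3.
Step 1: frontier [3–7 8, 3–6 11, 3–5 12] → take 3–7 (8); add 7.
Step 2: frontier [3–6 11, 3–5 12, 1–7 8, 2–7 20] → take 1–7 (8); add 1.
Step 3: frontier [1–5 3, 1–2 6, 1–6 15, 1–4 23, 3–6 11, 3–5 12, 2–7 20] → take 1–5 (3); add 5.
Step 4: frontier [1–2 6, 1–6 15, 1–4 23, 3–6 11, 2–5 1, 5–6 3, 4–5 12, 2–7 20] → take 2–5 (1); add 2.
Step 5: frontier [1–6 15, 1–4 23, 3–6 11, 5–6 3, 4–5 12] → take 5–6 (3); add 6.
Step 6: frontier [1–4 23, 4–5 12, 4–6 10] → take 4–6 (10); add 4.
The 5th edge added is 5–6.

5-6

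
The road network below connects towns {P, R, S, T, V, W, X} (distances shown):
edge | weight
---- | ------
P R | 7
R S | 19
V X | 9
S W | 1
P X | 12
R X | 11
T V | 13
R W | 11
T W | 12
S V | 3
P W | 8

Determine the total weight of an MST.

Prim, starting at S.
Step 1: cheapest edge leaving the tree is S W (1); add W.
Step 2: cheapest edge leaving the tree is S V (3); add V.
Step 3: cheapest edge leaving the tree is P W (8); add P.
Step 4: cheapest edge leaving the tree is P R (7); add R.
Step 5: cheapest edge leaving the tree is V X (9); add X.
Step 6: cheapest edge leaving the tree is T W (12); add T.
MST edges: S W, S V, P W, P R, V X, T W; total weight 1+3+8+7+9+12 = 40.

40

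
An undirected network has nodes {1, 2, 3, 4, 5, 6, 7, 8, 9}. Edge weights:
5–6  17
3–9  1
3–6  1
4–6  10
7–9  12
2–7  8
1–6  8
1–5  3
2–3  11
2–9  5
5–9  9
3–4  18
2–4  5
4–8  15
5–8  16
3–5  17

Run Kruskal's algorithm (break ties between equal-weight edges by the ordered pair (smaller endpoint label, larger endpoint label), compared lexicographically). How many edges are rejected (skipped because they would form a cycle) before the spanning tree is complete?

Kruskal: consider edges lightest-first.
3–6 (1): add — endpoints in different components.
3–9 (1): add — endpoints in different components.
1–5 (3): add — endpoints in different components.
2–4 (5): add — endpoints in different components.
2–9 (5): add — endpoints in different components.
1–6 (8): add — endpoints in different components.
2–7 (8): add — endpoints in different components.
5–9 (9): skip — 5 and 9 already connected.
4–6 (10): skip — 4 and 6 already connected.
2–3 (11): skip — 2 and 3 already connected.
7–9 (12): skip — 7 and 9 already connected.
4–8 (15): add — endpoints in different components.
Edges rejected before the tree was complete: 4.

4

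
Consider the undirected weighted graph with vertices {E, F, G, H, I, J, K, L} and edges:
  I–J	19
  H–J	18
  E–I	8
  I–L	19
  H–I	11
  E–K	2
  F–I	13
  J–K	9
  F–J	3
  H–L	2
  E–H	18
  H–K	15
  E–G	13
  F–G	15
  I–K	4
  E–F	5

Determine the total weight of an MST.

Prim, starting at I.
Step 1: cheapest edge leaving the tree is I–K (4); add K.
Step 2: cheapest edge leaving the tree is E–K (2); add E.
Step 3: cheapest edge leaving the tree is E–F (5); add F.
Step 4: cheapest edge leaving the tree is F–J (3); add J.
Step 5: cheapest edge leaving the tree is H–I (11); add H.
Step 6: cheapest edge leaving the tree is H–L (2); add L.
Step 7: cheapest edge leaving the tree is E–G (13); add G.
MST edges: I–K, E–K, E–F, F–J, H–I, H–L, E–G; total weight 4+2+5+3+11+2+13 = 40.

40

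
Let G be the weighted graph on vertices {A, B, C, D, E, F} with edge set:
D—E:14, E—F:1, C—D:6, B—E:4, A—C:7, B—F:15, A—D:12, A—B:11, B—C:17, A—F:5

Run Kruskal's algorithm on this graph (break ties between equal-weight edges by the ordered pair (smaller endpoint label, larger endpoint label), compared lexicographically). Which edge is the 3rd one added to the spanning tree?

A-F

Kruskal's algorithm — process edges by increasing weight (ties by edge label):
E—F (1): add — endpoints in different components.
B—E (4): add — endpoints in different components.
A—F (5): add — endpoints in different components.
C—D (6): add — endpoints in different components.
A—C (7): add — endpoints in different components.
The 3rd edge added is A—F.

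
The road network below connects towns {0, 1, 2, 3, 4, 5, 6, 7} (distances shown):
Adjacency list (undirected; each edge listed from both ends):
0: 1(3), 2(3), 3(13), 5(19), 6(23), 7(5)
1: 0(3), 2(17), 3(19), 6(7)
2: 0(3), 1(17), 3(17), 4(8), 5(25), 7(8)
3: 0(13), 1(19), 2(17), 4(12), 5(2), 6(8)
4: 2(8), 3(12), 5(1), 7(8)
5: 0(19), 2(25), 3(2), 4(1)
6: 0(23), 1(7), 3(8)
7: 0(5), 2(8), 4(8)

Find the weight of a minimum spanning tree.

29

Kruskal's algorithm — process edges by increasing weight (ties by edge label):
4-5 (1): add — endpoints in different components.
3-5 (2): add — endpoints in different components.
0-1 (3): add — endpoints in different components.
0-2 (3): add — endpoints in different components.
0-7 (5): add — endpoints in different components.
1-6 (7): add — endpoints in different components.
2-4 (8): add — endpoints in different components.
MST edges: 4-5, 3-5, 0-1, 0-2, 0-7, 1-6, 2-4; total weight 1+2+3+3+5+7+8 = 29.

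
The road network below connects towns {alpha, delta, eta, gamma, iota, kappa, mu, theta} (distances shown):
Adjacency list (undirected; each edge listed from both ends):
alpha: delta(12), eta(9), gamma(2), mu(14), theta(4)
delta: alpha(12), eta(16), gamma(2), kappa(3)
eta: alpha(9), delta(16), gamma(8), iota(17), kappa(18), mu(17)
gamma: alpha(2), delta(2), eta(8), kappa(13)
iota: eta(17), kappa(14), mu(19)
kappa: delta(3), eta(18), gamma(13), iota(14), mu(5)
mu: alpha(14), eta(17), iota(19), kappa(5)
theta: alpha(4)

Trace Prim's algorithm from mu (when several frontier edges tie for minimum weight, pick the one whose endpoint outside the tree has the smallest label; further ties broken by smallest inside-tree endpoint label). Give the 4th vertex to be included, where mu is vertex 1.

Prim, starting at mu.
Step 1: cheapest edge leaving the tree is kappa mu (5); add kappa.
Step 2: cheapest edge leaving the tree is delta kappa (3); add delta.
Step 3: cheapest edge leaving the tree is delta gamma (2); add gamma.
Step 4: cheapest edge leaving the tree is alpha gamma (2); add alpha.
Step 5: cheapest edge leaving the tree is alpha theta (4); add theta.
Step 6: cheapest edge leaving the tree is eta gamma (8); add eta.
Step 7: cheapest edge leaving the tree is iota kappa (14); add iota.
Vertex order: mu, kappa, delta, gamma, alpha, theta, eta, iota. The 4th vertex is gamma.

gamma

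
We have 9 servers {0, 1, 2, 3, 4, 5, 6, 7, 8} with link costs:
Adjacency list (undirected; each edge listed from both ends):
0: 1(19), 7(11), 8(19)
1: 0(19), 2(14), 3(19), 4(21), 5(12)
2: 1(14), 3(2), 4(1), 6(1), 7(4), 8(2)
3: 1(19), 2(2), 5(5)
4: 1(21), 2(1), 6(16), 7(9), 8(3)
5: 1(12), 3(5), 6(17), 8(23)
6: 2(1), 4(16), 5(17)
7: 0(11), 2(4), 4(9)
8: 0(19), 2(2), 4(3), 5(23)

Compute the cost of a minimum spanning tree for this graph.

Kruskal: consider edges lightest-first.
2 4 (1): add — endpoints in different components.
2 6 (1): add — endpoints in different components.
2 3 (2): add — endpoints in different components.
2 8 (2): add — endpoints in different components.
4 8 (3): skip — 4 and 8 already connected.
2 7 (4): add — endpoints in different components.
3 5 (5): add — endpoints in different components.
4 7 (9): skip — 4 and 7 already connected.
0 7 (11): add — endpoints in different components.
1 5 (12): add — endpoints in different components.
MST edges: 2 4, 2 6, 2 3, 2 8, 2 7, 3 5, 0 7, 1 5; total weight 1+1+2+2+4+5+11+12 = 38.

38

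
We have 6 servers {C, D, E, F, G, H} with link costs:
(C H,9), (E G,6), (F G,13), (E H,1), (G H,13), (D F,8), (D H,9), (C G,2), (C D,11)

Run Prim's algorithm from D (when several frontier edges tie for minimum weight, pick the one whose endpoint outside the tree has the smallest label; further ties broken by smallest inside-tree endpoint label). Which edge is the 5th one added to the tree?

C-G

Prim, starting at D.
Step 1: frontier [D F 8, D H 9, C D 11] → take D F (8); add F.
Step 2: frontier [D H 9, C D 11, F G 13] → take D H (9); add H.
Step 3: frontier [C D 11, F G 13, E H 1, C H 9, G H 13] → take E H (1); add E.
Step 4: frontier [C D 11, E G 6, F G 13, C H 9, G H 13] → take E G (6); add G.
Step 5: frontier [C D 11, C G 2, C H 9] → take C G (2); add C.
The 5th edge added is C G.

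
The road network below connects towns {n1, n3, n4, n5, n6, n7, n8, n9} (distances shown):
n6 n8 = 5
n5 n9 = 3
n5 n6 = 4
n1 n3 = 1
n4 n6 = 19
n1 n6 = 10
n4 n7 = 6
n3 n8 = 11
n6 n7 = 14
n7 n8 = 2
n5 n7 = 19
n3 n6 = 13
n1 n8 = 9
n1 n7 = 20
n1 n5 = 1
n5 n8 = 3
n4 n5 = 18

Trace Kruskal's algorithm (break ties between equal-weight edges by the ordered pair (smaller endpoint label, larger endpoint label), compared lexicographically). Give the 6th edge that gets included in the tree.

n5-n6

Kruskal's algorithm — process edges by increasing weight (ties by edge label):
n1 n3 (1): add — endpoints in different components.
n1 n5 (1): add — endpoints in different components.
n7 n8 (2): add — endpoints in different components.
n5 n8 (3): add — endpoints in different components.
n5 n9 (3): add — endpoints in different components.
n5 n6 (4): add — endpoints in different components.
n6 n8 (5): skip — n8 and n6 already connected.
n4 n7 (6): add — endpoints in different components.
The 6th edge added is n5 n6.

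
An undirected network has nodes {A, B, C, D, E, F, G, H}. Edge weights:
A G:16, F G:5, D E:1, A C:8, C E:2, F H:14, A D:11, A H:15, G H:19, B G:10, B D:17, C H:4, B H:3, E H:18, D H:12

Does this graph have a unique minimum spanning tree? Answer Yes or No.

Kruskal: consider edges lightest-first.
D E (1): add — endpoints in different components.
C E (2): add — endpoints in different components.
B H (3): add — endpoints in different components.
C H (4): add — endpoints in different components.
F G (5): add — endpoints in different components.
A C (8): add — endpoints in different components.
B G (10): add — endpoints in different components.
Every non-tree edge has weight strictly greater than the heaviest edge on the tree path between its endpoints, so the MST is unique.

Yes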